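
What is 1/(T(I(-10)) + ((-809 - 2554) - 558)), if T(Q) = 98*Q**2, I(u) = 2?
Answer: -1/3529 ≈ -0.00028337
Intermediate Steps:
1/(T(I(-10)) + ((-809 - 2554) - 558)) = 1/(98*2**2 + ((-809 - 2554) - 558)) = 1/(98*4 + (-3363 - 558)) = 1/(392 - 3921) = 1/(-3529) = -1/3529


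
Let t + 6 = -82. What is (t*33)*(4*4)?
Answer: -46464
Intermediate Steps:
t = -88 (t = -6 - 82 = -88)
(t*33)*(4*4) = (-88*33)*(4*4) = -2904*16 = -46464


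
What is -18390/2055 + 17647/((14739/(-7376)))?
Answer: -17850575278/2019243 ≈ -8840.2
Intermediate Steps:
-18390/2055 + 17647/((14739/(-7376))) = -18390*1/2055 + 17647/((14739*(-1/7376))) = -1226/137 + 17647/(-14739/7376) = -1226/137 + 17647*(-7376/14739) = -1226/137 - 130164272/14739 = -17850575278/2019243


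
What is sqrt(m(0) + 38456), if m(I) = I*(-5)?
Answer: 2*sqrt(9614) ≈ 196.10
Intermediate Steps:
m(I) = -5*I
sqrt(m(0) + 38456) = sqrt(-5*0 + 38456) = sqrt(0 + 38456) = sqrt(38456) = 2*sqrt(9614)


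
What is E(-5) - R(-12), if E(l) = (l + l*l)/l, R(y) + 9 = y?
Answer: 17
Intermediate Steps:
R(y) = -9 + y
E(l) = (l + l**2)/l
E(-5) - R(-12) = (1 - 5) - (-9 - 12) = -4 - 1*(-21) = -4 + 21 = 17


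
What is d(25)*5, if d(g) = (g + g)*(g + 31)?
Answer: 14000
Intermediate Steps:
d(g) = 2*g*(31 + g) (d(g) = (2*g)*(31 + g) = 2*g*(31 + g))
d(25)*5 = (2*25*(31 + 25))*5 = (2*25*56)*5 = 2800*5 = 14000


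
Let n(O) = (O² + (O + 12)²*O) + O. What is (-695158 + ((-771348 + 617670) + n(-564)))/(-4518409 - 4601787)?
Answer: 43096090/2280049 ≈ 18.901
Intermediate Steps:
n(O) = O + O² + O*(12 + O)² (n(O) = (O² + (12 + O)²*O) + O = (O² + O*(12 + O)²) + O = O + O² + O*(12 + O)²)
(-695158 + ((-771348 + 617670) + n(-564)))/(-4518409 - 4601787) = (-695158 + ((-771348 + 617670) - 564*(1 - 564 + (12 - 564)²)))/(-4518409 - 4601787) = (-695158 + (-153678 - 564*(1 - 564 + (-552)²)))/(-9120196) = (-695158 + (-153678 - 564*(1 - 564 + 304704)))*(-1/9120196) = (-695158 + (-153678 - 564*304141))*(-1/9120196) = (-695158 + (-153678 - 171535524))*(-1/9120196) = (-695158 - 171689202)*(-1/9120196) = -172384360*(-1/9120196) = 43096090/2280049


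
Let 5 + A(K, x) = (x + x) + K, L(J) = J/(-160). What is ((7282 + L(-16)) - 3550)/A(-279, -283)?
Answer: -37321/8500 ≈ -4.3907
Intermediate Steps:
L(J) = -J/160 (L(J) = J*(-1/160) = -J/160)
A(K, x) = -5 + K + 2*x (A(K, x) = -5 + ((x + x) + K) = -5 + (2*x + K) = -5 + (K + 2*x) = -5 + K + 2*x)
((7282 + L(-16)) - 3550)/A(-279, -283) = ((7282 - 1/160*(-16)) - 3550)/(-5 - 279 + 2*(-283)) = ((7282 + 1/10) - 3550)/(-5 - 279 - 566) = (72821/10 - 3550)/(-850) = (37321/10)*(-1/850) = -37321/8500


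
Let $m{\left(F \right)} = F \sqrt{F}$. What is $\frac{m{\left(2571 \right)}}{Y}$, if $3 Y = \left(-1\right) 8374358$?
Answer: $- \frac{7713 \sqrt{2571}}{8374358} \approx -0.046701$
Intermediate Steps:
$Y = - \frac{8374358}{3}$ ($Y = \frac{\left(-1\right) 8374358}{3} = \frac{1}{3} \left(-8374358\right) = - \frac{8374358}{3} \approx -2.7915 \cdot 10^{6}$)
$m{\left(F \right)} = F^{\frac{3}{2}}$
$\frac{m{\left(2571 \right)}}{Y} = \frac{2571^{\frac{3}{2}}}{- \frac{8374358}{3}} = 2571 \sqrt{2571} \left(- \frac{3}{8374358}\right) = - \frac{7713 \sqrt{2571}}{8374358}$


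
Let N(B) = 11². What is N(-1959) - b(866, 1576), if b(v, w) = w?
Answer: -1455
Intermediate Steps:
N(B) = 121
N(-1959) - b(866, 1576) = 121 - 1*1576 = 121 - 1576 = -1455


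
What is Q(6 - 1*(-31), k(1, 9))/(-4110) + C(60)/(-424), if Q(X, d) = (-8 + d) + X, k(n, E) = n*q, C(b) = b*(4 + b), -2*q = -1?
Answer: -3948727/435660 ≈ -9.0638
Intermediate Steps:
q = ½ (q = -½*(-1) = ½ ≈ 0.50000)
k(n, E) = n/2 (k(n, E) = n*(½) = n/2)
Q(X, d) = -8 + X + d
Q(6 - 1*(-31), k(1, 9))/(-4110) + C(60)/(-424) = (-8 + (6 - 1*(-31)) + (½)*1)/(-4110) + (60*(4 + 60))/(-424) = (-8 + (6 + 31) + ½)*(-1/4110) + (60*64)*(-1/424) = (-8 + 37 + ½)*(-1/4110) + 3840*(-1/424) = (59/2)*(-1/4110) - 480/53 = -59/8220 - 480/53 = -3948727/435660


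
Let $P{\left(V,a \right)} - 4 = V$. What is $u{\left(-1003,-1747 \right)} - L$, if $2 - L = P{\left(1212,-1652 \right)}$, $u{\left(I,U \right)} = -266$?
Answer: $948$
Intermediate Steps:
$P{\left(V,a \right)} = 4 + V$
$L = -1214$ ($L = 2 - \left(4 + 1212\right) = 2 - 1216 = -1214$)
$u{\left(-1003,-1747 \right)} - L = -266 - -1214 = -266 + 1214 = 948$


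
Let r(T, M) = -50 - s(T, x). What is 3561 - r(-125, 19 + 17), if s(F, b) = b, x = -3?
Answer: 3608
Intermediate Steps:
r(T, M) = -47 (r(T, M) = -50 - 1*(-3) = -50 + 3 = -47)
3561 - r(-125, 19 + 17) = 3561 - 1*(-47) = 3561 + 47 = 3608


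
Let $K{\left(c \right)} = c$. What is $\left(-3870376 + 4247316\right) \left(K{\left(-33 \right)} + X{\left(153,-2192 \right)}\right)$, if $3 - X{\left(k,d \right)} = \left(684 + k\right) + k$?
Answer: $-384478800$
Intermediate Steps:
$X{\left(k,d \right)} = -681 - 2 k$ ($X{\left(k,d \right)} = 3 - \left(\left(684 + k\right) + k\right) = 3 - \left(684 + 2 k\right) = -681 - 2 k$)
$\left(-3870376 + 4247316\right) \left(K{\left(-33 \right)} + X{\left(153,-2192 \right)}\right) = \left(-3870376 + 4247316\right) \left(-33 - 987\right) = 376940 \left(-33 - 987\right) = 376940 \left(-1020\right) = -384478800$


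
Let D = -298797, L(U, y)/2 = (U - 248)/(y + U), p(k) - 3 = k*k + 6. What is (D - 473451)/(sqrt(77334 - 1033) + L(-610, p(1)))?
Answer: 5521573200/190732051 - 1930620000*sqrt(76301)/190732051 ≈ -2767.1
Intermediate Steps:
p(k) = 9 + k**2 (p(k) = 3 + (k*k + 6) = 3 + (k**2 + 6) = 3 + (6 + k**2) = 9 + k**2)
L(U, y) = 2*(-248 + U)/(U + y) (L(U, y) = 2*((U - 248)/(y + U)) = 2*((-248 + U)/(U + y)) = 2*(-248 + U)/(U + y))
(D - 473451)/(sqrt(77334 - 1033) + L(-610, p(1))) = (-298797 - 473451)/(sqrt(77334 - 1033) + 2*(-248 - 610)/(-610 + (9 + 1**2))) = -772248/(sqrt(76301) + 2*(-858)/(-610 + (9 + 1))) = -772248/(sqrt(76301) + 2*(-858)/(-610 + 10)) = -772248/(sqrt(76301) + 2*(-858)/(-600)) = -772248/(sqrt(76301) + 2*(-1/600)*(-858)) = -772248/(sqrt(76301) + 143/50) = -772248/(143/50 + sqrt(76301))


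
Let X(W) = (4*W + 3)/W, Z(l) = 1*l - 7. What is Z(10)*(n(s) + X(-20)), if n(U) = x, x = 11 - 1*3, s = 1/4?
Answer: 711/20 ≈ 35.550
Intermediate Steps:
s = ¼ ≈ 0.25000
Z(l) = -7 + l (Z(l) = l - 7 = -7 + l)
X(W) = (3 + 4*W)/W
x = 8 (x = 11 - 3 = 8)
n(U) = 8
Z(10)*(n(s) + X(-20)) = (-7 + 10)*(8 + (4 + 3/(-20))) = 3*(8 + (4 + 3*(-1/20))) = 3*(8 + (4 - 3/20)) = 3*(8 + 77/20) = 3*(237/20) = 711/20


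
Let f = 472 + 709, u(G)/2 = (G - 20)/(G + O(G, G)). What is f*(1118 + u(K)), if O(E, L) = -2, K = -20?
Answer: 14571178/11 ≈ 1.3247e+6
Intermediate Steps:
u(G) = 2*(-20 + G)/(-2 + G) (u(G) = 2*((G - 20)/(G - 2)) = 2*((-20 + G)/(-2 + G)) = 2*(-20 + G)/(-2 + G))
f = 1181
f*(1118 + u(K)) = 1181*(1118 + 2*(-20 - 20)/(-2 - 20)) = 1181*(1118 + 2*(-40)/(-22)) = 1181*(1118 + 2*(-1/22)*(-40)) = 1181*(1118 + 40/11) = 1181*(12338/11) = 14571178/11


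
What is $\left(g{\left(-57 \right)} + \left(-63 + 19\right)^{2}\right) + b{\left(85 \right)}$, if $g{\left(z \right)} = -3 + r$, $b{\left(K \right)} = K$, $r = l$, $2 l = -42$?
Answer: $1997$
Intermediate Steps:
$l = -21$ ($l = \frac{1}{2} \left(-42\right) = -21$)
$r = -21$
$g{\left(z \right)} = -24$ ($g{\left(z \right)} = -3 - 21 = -24$)
$\left(g{\left(-57 \right)} + \left(-63 + 19\right)^{2}\right) + b{\left(85 \right)} = \left(-24 + \left(-63 + 19\right)^{2}\right) + 85 = \left(-24 + \left(-44\right)^{2}\right) + 85 = \left(-24 + 1936\right) + 85 = 1912 + 85 = 1997$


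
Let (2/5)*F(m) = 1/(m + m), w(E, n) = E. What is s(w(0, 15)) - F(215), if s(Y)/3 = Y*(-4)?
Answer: -1/172 ≈ -0.0058140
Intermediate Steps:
F(m) = 5/(4*m) (F(m) = 5/(2*(m + m)) = 5/(2*((2*m))) = 5*(1/(2*m))/2 = 5/(4*m))
s(Y) = -12*Y (s(Y) = 3*(Y*(-4)) = 3*(-4*Y) = -12*Y)
s(w(0, 15)) - F(215) = -12*0 - 5/(4*215) = 0 - 5/(4*215) = 0 - 1*1/172 = 0 - 1/172 = -1/172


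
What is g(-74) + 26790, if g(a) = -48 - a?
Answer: 26816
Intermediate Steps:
g(-74) + 26790 = (-48 - 1*(-74)) + 26790 = (-48 + 74) + 26790 = 26 + 26790 = 26816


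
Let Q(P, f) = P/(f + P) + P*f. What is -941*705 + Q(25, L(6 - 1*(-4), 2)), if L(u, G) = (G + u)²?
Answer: -111507020/169 ≈ -6.5981e+5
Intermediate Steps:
Q(P, f) = P*f + P/(P + f) (Q(P, f) = P/(P + f) + P*f = P*f + P/(P + f))
-941*705 + Q(25, L(6 - 1*(-4), 2)) = -941*705 + 25*(1 + ((2 + (6 - 1*(-4)))²)² + 25*(2 + (6 - 1*(-4)))²)/(25 + (2 + (6 - 1*(-4)))²) = -663405 + 25*(1 + ((2 + (6 + 4))²)² + 25*(2 + (6 + 4))²)/(25 + (2 + (6 + 4))²) = -663405 + 25*(1 + ((2 + 10)²)² + 25*(2 + 10)²)/(25 + (2 + 10)²) = -663405 + 25*(1 + (12²)² + 25*12²)/(25 + 12²) = -663405 + 25*(1 + 144² + 25*144)/(25 + 144) = -663405 + 25*(1 + 20736 + 3600)/169 = -663405 + 25*(1/169)*24337 = -663405 + 608425/169 = -111507020/169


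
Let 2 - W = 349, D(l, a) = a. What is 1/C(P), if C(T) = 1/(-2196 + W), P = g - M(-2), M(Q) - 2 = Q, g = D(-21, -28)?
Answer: -2543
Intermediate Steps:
g = -28
W = -347 (W = 2 - 1*349 = 2 - 349 = -347)
M(Q) = 2 + Q
P = -28 (P = -28 - (2 - 2) = -28 - 1*0 = -28 + 0 = -28)
C(T) = -1/2543 (C(T) = 1/(-2196 - 347) = 1/(-2543) = -1/2543)
1/C(P) = 1/(-1/2543) = -2543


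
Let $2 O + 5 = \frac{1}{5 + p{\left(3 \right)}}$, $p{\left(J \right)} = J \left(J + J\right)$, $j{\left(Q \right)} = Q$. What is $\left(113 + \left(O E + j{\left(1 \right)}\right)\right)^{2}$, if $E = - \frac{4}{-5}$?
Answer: $\frac{165945924}{13225} \approx 12548.0$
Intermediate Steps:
$p{\left(J \right)} = 2 J^{2}$ ($p{\left(J \right)} = J 2 J = 2 J^{2}$)
$O = - \frac{57}{23}$ ($O = - \frac{5}{2} + \frac{1}{2 \left(5 + 2 \cdot 3^{2}\right)} = - \frac{5}{2} + \frac{1}{2 \left(5 + 2 \cdot 9\right)} = - \frac{5}{2} + \frac{1}{2 \left(5 + 18\right)} = - \frac{5}{2} + \frac{1}{2 \cdot 23} = - \frac{5}{2} + \frac{1}{2} \cdot \frac{1}{23} = - \frac{5}{2} + \frac{1}{46} = - \frac{57}{23} \approx -2.4783$)
$E = \frac{4}{5}$ ($E = \left(-4\right) \left(- \frac{1}{5}\right) = \frac{4}{5} \approx 0.8$)
$\left(113 + \left(O E + j{\left(1 \right)}\right)\right)^{2} = \left(113 + \left(\left(- \frac{57}{23}\right) \frac{4}{5} + 1\right)\right)^{2} = \left(113 + \left(- \frac{228}{115} + 1\right)\right)^{2} = \left(113 - \frac{113}{115}\right)^{2} = \left(\frac{12882}{115}\right)^{2} = \frac{165945924}{13225}$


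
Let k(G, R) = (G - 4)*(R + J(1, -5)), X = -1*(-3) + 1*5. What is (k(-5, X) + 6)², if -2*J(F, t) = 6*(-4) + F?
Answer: 114921/4 ≈ 28730.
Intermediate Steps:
J(F, t) = 12 - F/2 (J(F, t) = -(6*(-4) + F)/2 = -(-24 + F)/2 = 12 - F/2)
X = 8 (X = 3 + 5 = 8)
k(G, R) = (-4 + G)*(23/2 + R) (k(G, R) = (G - 4)*(R + (12 - ½*1)) = (-4 + G)*(R + (12 - ½)) = (-4 + G)*(R + 23/2) = (-4 + G)*(23/2 + R))
(k(-5, X) + 6)² = ((-46 - 4*8 + (23/2)*(-5) - 5*8) + 6)² = ((-46 - 32 - 115/2 - 40) + 6)² = (-351/2 + 6)² = (-339/2)² = 114921/4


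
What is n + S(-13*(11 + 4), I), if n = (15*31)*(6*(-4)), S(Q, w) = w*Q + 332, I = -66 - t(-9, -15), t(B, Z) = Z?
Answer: -883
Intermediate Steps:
I = -51 (I = -66 - 1*(-15) = -66 + 15 = -51)
S(Q, w) = 332 + Q*w (S(Q, w) = Q*w + 332 = 332 + Q*w)
n = -11160 (n = 465*(-24) = -11160)
n + S(-13*(11 + 4), I) = -11160 + (332 - 13*(11 + 4)*(-51)) = -11160 + (332 - 13*15*(-51)) = -11160 + (332 - 195*(-51)) = -11160 + (332 + 9945) = -11160 + 10277 = -883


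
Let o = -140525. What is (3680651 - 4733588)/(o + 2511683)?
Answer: -116993/263462 ≈ -0.44406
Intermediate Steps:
(3680651 - 4733588)/(o + 2511683) = (3680651 - 4733588)/(-140525 + 2511683) = -1052937/2371158 = -1052937*1/2371158 = -116993/263462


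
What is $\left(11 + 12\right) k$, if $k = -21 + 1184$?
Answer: $26749$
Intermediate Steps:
$k = 1163$
$\left(11 + 12\right) k = \left(11 + 12\right) 1163 = 23 \cdot 1163 = 26749$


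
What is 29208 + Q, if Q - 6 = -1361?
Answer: 27853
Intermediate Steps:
Q = -1355 (Q = 6 - 1361 = -1355)
29208 + Q = 29208 - 1355 = 27853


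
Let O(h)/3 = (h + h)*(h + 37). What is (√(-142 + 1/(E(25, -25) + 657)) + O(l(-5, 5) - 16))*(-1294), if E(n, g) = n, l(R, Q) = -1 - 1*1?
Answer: 2655288 - 647*I*√66046926/341 ≈ 2.6553e+6 - 15420.0*I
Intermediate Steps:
l(R, Q) = -2 (l(R, Q) = -1 - 1 = -2)
O(h) = 6*h*(37 + h) (O(h) = 3*((h + h)*(h + 37)) = 3*((2*h)*(37 + h)) = 3*(2*h*(37 + h)) = 6*h*(37 + h))
(√(-142 + 1/(E(25, -25) + 657)) + O(l(-5, 5) - 16))*(-1294) = (√(-142 + 1/(25 + 657)) + 6*(-2 - 16)*(37 + (-2 - 16)))*(-1294) = (√(-142 + 1/682) + 6*(-18)*(37 - 18))*(-1294) = (√(-142 + 1/682) + 6*(-18)*19)*(-1294) = (√(-96843/682) - 2052)*(-1294) = (I*√66046926/682 - 2052)*(-1294) = (-2052 + I*√66046926/682)*(-1294) = 2655288 - 647*I*√66046926/341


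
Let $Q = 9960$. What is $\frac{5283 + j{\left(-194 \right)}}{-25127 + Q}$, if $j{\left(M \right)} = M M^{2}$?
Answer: $\frac{7296101}{15167} \approx 481.05$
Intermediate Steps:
$j{\left(M \right)} = M^{3}$
$\frac{5283 + j{\left(-194 \right)}}{-25127 + Q} = \frac{5283 + \left(-194\right)^{3}}{-25127 + 9960} = \frac{5283 - 7301384}{-15167} = \left(-7296101\right) \left(- \frac{1}{15167}\right) = \frac{7296101}{15167}$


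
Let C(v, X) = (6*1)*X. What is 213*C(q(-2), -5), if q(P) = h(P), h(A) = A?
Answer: -6390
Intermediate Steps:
q(P) = P
C(v, X) = 6*X
213*C(q(-2), -5) = 213*(6*(-5)) = 213*(-30) = -6390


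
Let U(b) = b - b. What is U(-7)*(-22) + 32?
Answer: 32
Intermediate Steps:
U(b) = 0
U(-7)*(-22) + 32 = 0*(-22) + 32 = 0 + 32 = 32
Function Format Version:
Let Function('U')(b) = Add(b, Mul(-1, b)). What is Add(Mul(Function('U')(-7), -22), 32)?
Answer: 32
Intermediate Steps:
Function('U')(b) = 0
Add(Mul(Function('U')(-7), -22), 32) = Add(Mul(0, -22), 32) = Add(0, 32) = 32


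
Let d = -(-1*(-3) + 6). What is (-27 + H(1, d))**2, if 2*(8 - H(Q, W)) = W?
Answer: 841/4 ≈ 210.25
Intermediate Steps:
d = -9 (d = -(3 + 6) = -1*9 = -9)
H(Q, W) = 8 - W/2
(-27 + H(1, d))**2 = (-27 + (8 - 1/2*(-9)))**2 = (-27 + (8 + 9/2))**2 = (-27 + 25/2)**2 = (-29/2)**2 = 841/4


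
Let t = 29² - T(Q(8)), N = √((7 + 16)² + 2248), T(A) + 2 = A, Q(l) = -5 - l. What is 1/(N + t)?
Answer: 856/729959 - √2777/729959 ≈ 0.0011005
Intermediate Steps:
T(A) = -2 + A
N = √2777 (N = √(23² + 2248) = √(529 + 2248) = √2777 ≈ 52.697)
t = 856 (t = 29² - (-2 + (-5 - 1*8)) = 841 - (-2 + (-5 - 8)) = 841 - (-2 - 13) = 841 - 1*(-15) = 841 + 15 = 856)
1/(N + t) = 1/(√2777 + 856) = 1/(856 + √2777)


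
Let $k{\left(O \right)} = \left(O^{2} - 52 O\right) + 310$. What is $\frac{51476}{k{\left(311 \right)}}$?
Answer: $\frac{51476}{80859} \approx 0.63661$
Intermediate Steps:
$k{\left(O \right)} = 310 + O^{2} - 52 O$
$\frac{51476}{k{\left(311 \right)}} = \frac{51476}{310 + 311^{2} - 16172} = \frac{51476}{310 + 96721 - 16172} = \frac{51476}{80859}$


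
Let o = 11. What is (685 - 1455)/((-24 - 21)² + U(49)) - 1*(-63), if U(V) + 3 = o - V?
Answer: 62111/992 ≈ 62.612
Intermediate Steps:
U(V) = 8 - V (U(V) = -3 + (11 - V) = 8 - V)
(685 - 1455)/((-24 - 21)² + U(49)) - 1*(-63) = (685 - 1455)/((-24 - 21)² + (8 - 1*49)) - 1*(-63) = -770/((-45)² + (8 - 49)) + 63 = -770/(2025 - 41) + 63 = -770/1984 + 63 = -770*1/1984 + 63 = -385/992 + 63 = 62111/992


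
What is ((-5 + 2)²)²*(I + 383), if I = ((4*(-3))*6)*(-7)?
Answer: 71847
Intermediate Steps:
I = 504 (I = -12*6*(-7) = -72*(-7) = 504)
((-5 + 2)²)²*(I + 383) = ((-5 + 2)²)²*(504 + 383) = ((-3)²)²*887 = 9²*887 = 81*887 = 71847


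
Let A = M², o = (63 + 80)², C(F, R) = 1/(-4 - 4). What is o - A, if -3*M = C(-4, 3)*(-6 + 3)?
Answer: 1308735/64 ≈ 20449.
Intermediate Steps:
C(F, R) = -⅛ (C(F, R) = 1/(-8) = -⅛)
M = -⅛ (M = -(-1)*(-6 + 3)/24 = -(-1)*(-3)/24 = -⅓*3/8 = -⅛ ≈ -0.12500)
o = 20449 (o = 143² = 20449)
A = 1/64 (A = (-⅛)² = 1/64 ≈ 0.015625)
o - A = 20449 - 1*1/64 = 20449 - 1/64 = 1308735/64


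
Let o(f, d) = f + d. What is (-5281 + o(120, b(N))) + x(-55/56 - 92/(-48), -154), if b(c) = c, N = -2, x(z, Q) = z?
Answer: -867227/168 ≈ -5162.1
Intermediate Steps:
o(f, d) = d + f
(-5281 + o(120, b(N))) + x(-55/56 - 92/(-48), -154) = (-5281 + (-2 + 120)) + (-55/56 - 92/(-48)) = (-5281 + 118) + (-55*1/56 - 92*(-1/48)) = -5163 + (-55/56 + 23/12) = -5163 + 157/168 = -867227/168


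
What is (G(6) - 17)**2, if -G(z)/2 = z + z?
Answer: 1681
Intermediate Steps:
G(z) = -4*z (G(z) = -2*(z + z) = -4*z)
(G(6) - 17)**2 = (-4*6 - 17)**2 = (-24 - 17)**2 = (-41)**2 = 1681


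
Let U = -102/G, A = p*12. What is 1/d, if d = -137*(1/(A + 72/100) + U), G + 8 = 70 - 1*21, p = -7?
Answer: 85362/29234293 ≈ 0.0029199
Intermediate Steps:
A = -84 (A = -7*12 = -84)
G = 41 (G = -8 + (70 - 1*21) = -8 + (70 - 21) = -8 + 49 = 41)
U = -102/41 ≈ -2.4878
d = 29234293/85362 (d = -137*(1/(-84 + 72/100) - 102/41) = -137*(1/(-84 + 72*(1/100)) - 102/41) = -137*(1/(-84 + 18/25) - 102/41) = -137*(1/(-2082/25) - 102/41) = -137*(-25/2082 - 102/41) = -137*(-213389/85362) = 29234293/85362 ≈ 342.47)
1/d = 1/(29234293/85362) = 85362/29234293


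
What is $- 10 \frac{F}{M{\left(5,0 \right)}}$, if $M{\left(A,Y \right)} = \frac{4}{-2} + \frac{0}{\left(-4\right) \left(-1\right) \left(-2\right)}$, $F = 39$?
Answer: $195$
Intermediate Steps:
$M{\left(A,Y \right)} = -2$ ($M{\left(A,Y \right)} = 4 \left(- \frac{1}{2}\right) + \frac{0}{4 \left(-2\right)} = -2 + \frac{0}{-8} = -2 + 0 \left(- \frac{1}{8}\right) = -2 + 0 = -2$)
$- 10 \frac{F}{M{\left(5,0 \right)}} = - 10 \frac{39}{-2} = - 10 \cdot 39 \left(- \frac{1}{2}\right) = \left(-10\right) \left(- \frac{39}{2}\right) = 195$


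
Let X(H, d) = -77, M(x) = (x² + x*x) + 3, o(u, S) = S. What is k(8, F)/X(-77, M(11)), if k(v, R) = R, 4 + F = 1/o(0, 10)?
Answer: 39/770 ≈ 0.050649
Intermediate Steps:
M(x) = 3 + 2*x² (M(x) = (x² + x²) + 3 = 2*x² + 3 = 3 + 2*x²)
F = -39/10 (F = -4 + 1/10 = -4 + ⅒ = -39/10 ≈ -3.9000)
k(8, F)/X(-77, M(11)) = -39/10/(-77) = -39/10*(-1/77) = 39/770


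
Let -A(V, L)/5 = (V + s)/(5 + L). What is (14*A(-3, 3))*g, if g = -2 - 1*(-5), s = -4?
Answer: 735/4 ≈ 183.75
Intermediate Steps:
A(V, L) = -5*(-4 + V)/(5 + L) (A(V, L) = -5*(V - 4)/(5 + L) = -5*(-4 + V)/(5 + L))
g = 3 (g = -2 + 5 = 3)
(14*A(-3, 3))*g = (14*(5*(4 - 1*(-3))/(5 + 3)))*3 = (14*(5*(4 + 3)/8))*3 = (14*(5*(⅛)*7))*3 = (14*(35/8))*3 = (245/4)*3 = 735/4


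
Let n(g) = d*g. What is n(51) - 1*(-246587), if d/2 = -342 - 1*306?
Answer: 180491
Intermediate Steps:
d = -1296 (d = 2*(-342 - 1*306) = 2*(-342 - 306) = 2*(-648) = -1296)
n(g) = -1296*g
n(51) - 1*(-246587) = -1296*51 - 1*(-246587) = -66096 + 246587 = 180491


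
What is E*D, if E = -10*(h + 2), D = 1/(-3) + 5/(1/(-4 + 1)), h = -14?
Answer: -1840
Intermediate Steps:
D = -46/3 (D = 1*(-⅓) + 5/(1/(-3)) = -⅓ + 5/(-⅓) = -⅓ + 5*(-3) = -⅓ - 15 = -46/3 ≈ -15.333)
E = 120 (E = -10*(-14 + 2) = -10*(-12) = 120)
E*D = 120*(-46/3) = -1840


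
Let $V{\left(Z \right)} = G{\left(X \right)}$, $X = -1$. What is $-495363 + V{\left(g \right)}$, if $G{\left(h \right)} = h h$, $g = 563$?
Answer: $-495362$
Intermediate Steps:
$G{\left(h \right)} = h^{2}$
$V{\left(Z \right)} = 1$ ($V{\left(Z \right)} = \left(-1\right)^{2} = 1$)
$-495363 + V{\left(g \right)} = -495363 + 1 = -495362$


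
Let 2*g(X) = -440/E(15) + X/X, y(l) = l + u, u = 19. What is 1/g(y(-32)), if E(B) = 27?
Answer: -54/413 ≈ -0.13075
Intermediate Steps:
y(l) = 19 + l (y(l) = l + 19 = 19 + l)
g(X) = -413/54 (g(X) = (-440/27 + X/X)/2 = (-440*1/27 + 1)/2 = (-440/27 + 1)/2 = (½)*(-413/27) = -413/54)
1/g(y(-32)) = 1/(-413/54) = -54/413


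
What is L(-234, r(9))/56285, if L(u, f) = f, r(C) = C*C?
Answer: 81/56285 ≈ 0.0014391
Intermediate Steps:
r(C) = C**2
L(-234, r(9))/56285 = 9**2/56285 = 81*(1/56285) = 81/56285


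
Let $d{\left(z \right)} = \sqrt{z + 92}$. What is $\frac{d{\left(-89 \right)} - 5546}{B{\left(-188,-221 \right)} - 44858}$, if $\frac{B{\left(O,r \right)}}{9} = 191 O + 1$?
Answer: $\frac{5546}{368021} - \frac{\sqrt{3}}{368021} \approx 0.015065$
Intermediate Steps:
$d{\left(z \right)} = \sqrt{92 + z}$
$B{\left(O,r \right)} = 9 + 1719 O$ ($B{\left(O,r \right)} = 9 \left(191 O + 1\right) = 9 \left(1 + 191 O\right) = 9 + 1719 O$)
$\frac{d{\left(-89 \right)} - 5546}{B{\left(-188,-221 \right)} - 44858} = \frac{\sqrt{92 - 89} - 5546}{\left(9 + 1719 \left(-188\right)\right) - 44858} = \frac{\sqrt{3} - 5546}{\left(9 - 323172\right) - 44858} = \frac{-5546 + \sqrt{3}}{-323163 - 44858} = \frac{-5546 + \sqrt{3}}{-368021} = \left(-5546 + \sqrt{3}\right) \left(- \frac{1}{368021}\right) = \frac{5546}{368021} - \frac{\sqrt{3}}{368021}$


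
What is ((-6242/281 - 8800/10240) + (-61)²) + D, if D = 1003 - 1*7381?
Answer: -48198431/17984 ≈ -2680.1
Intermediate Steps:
D = -6378 (D = 1003 - 7381 = -6378)
((-6242/281 - 8800/10240) + (-61)²) + D = ((-6242/281 - 8800/10240) + (-61)²) - 6378 = ((-6242*1/281 - 8800*1/10240) + 3721) - 6378 = ((-6242/281 - 55/64) + 3721) - 6378 = (-414943/17984 + 3721) - 6378 = 66503521/17984 - 6378 = -48198431/17984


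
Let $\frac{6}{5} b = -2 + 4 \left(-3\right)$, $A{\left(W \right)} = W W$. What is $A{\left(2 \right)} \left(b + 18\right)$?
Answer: $\frac{76}{3} \approx 25.333$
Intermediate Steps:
$A{\left(W \right)} = W^{2}$
$b = - \frac{35}{3}$ ($b = \frac{5 \left(-2 + 4 \left(-3\right)\right)}{6} = \frac{5 \left(-2 - 12\right)}{6} = \frac{5}{6} \left(-14\right) = - \frac{35}{3} \approx -11.667$)
$A{\left(2 \right)} \left(b + 18\right) = 2^{2} \left(- \frac{35}{3} + 18\right) = 4 \cdot \frac{19}{3} = \frac{76}{3}$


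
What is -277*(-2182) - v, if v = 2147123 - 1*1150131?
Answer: -392578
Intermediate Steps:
v = 996992 (v = 2147123 - 1150131 = 996992)
-277*(-2182) - v = -277*(-2182) - 1*996992 = 604414 - 996992 = -392578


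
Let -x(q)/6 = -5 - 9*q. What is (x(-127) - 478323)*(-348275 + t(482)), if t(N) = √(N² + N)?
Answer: 168965964525 - 485151*√232806 ≈ 1.6873e+11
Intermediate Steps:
x(q) = 30 + 54*q (x(q) = -6*(-5 - 9*q) = 30 + 54*q)
t(N) = √(N + N²)
(x(-127) - 478323)*(-348275 + t(482)) = ((30 + 54*(-127)) - 478323)*(-348275 + √(482*(1 + 482))) = ((30 - 6858) - 478323)*(-348275 + √(482*483)) = (-6828 - 478323)*(-348275 + √232806) = -485151*(-348275 + √232806) = 168965964525 - 485151*√232806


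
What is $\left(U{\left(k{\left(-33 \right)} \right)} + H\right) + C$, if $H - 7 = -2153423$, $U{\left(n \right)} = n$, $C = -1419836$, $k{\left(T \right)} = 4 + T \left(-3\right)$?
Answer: $-3573149$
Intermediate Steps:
$k{\left(T \right)} = 4 - 3 T$
$H = -2153416$ ($H = 7 - 2153423 = -2153416$)
$\left(U{\left(k{\left(-33 \right)} \right)} + H\right) + C = \left(\left(4 - -99\right) - 2153416\right) - 1419836 = \left(\left(4 + 99\right) - 2153416\right) - 1419836 = \left(103 - 2153416\right) - 1419836 = -2153313 - 1419836 = -3573149$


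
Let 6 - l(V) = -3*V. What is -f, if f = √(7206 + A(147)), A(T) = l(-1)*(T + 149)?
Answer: -√8094 ≈ -89.967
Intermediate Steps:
l(V) = 6 + 3*V (l(V) = 6 - (-3)*V = 6 + 3*V)
A(T) = 447 + 3*T (A(T) = (6 + 3*(-1))*(T + 149) = (6 - 3)*(149 + T) = 3*(149 + T) = 447 + 3*T)
f = √8094 (f = √(7206 + (447 + 3*147)) = √(7206 + (447 + 441)) = √(7206 + 888) = √8094 ≈ 89.967)
-f = -√8094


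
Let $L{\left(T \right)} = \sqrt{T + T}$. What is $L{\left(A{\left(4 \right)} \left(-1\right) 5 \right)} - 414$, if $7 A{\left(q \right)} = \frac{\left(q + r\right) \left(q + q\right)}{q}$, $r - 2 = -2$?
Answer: $-414 + \frac{4 i \sqrt{35}}{7} \approx -414.0 + 3.3806 i$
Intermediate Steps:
$r = 0$ ($r = 2 - 2 = 0$)
$A{\left(q \right)} = \frac{2 q}{7}$ ($A{\left(q \right)} = \frac{\left(q + 0\right) \left(q + q\right) \frac{1}{q}}{7} = \frac{q 2 q \frac{1}{q}}{7} = \frac{2 q^{2} \frac{1}{q}}{7} = \frac{2 q}{7}$)
$L{\left(T \right)} = \sqrt{2} \sqrt{T}$ ($L{\left(T \right)} = \sqrt{2 T} = \sqrt{2} \sqrt{T}$)
$L{\left(A{\left(4 \right)} \left(-1\right) 5 \right)} - 414 = \sqrt{2} \sqrt{\frac{2}{7} \cdot 4 \left(-1\right) 5} - 414 = \sqrt{2} \sqrt{\frac{8}{7} \left(-1\right) 5} - 414 = \sqrt{2} \sqrt{\left(- \frac{8}{7}\right) 5} - 414 = \sqrt{2} \sqrt{- \frac{40}{7}} - 414 = \sqrt{2} \frac{2 i \sqrt{70}}{7} - 414 = \frac{4 i \sqrt{35}}{7} - 414 = -414 + \frac{4 i \sqrt{35}}{7}$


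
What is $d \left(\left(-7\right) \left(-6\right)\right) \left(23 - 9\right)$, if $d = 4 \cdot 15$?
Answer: $35280$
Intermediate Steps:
$d = 60$
$d \left(\left(-7\right) \left(-6\right)\right) \left(23 - 9\right) = 60 \left(\left(-7\right) \left(-6\right)\right) \left(23 - 9\right) = 60 \cdot 42 \cdot 14 = 2520 \cdot 14 = 35280$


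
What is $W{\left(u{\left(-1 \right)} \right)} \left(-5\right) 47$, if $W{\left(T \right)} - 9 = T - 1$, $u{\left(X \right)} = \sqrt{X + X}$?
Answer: $-1880 - 235 i \sqrt{2} \approx -1880.0 - 332.34 i$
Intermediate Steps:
$u{\left(X \right)} = \sqrt{2} \sqrt{X}$ ($u{\left(X \right)} = \sqrt{2 X} = \sqrt{2} \sqrt{X}$)
$W{\left(T \right)} = 8 + T$ ($W{\left(T \right)} = 9 + \left(T - 1\right) = 9 + \left(-1 + T\right) = 8 + T$)
$W{\left(u{\left(-1 \right)} \right)} \left(-5\right) 47 = \left(8 + \sqrt{2} \sqrt{-1}\right) \left(-5\right) 47 = \left(8 + \sqrt{2} i\right) \left(-5\right) 47 = \left(8 + i \sqrt{2}\right) \left(-5\right) 47 = \left(-40 - 5 i \sqrt{2}\right) 47 = -1880 - 235 i \sqrt{2}$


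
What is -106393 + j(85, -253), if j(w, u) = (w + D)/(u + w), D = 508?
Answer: -17874617/168 ≈ -1.0640e+5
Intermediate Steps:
j(w, u) = (508 + w)/(u + w) (j(w, u) = (w + 508)/(u + w) = (508 + w)/(u + w))
-106393 + j(85, -253) = -106393 + (508 + 85)/(-253 + 85) = -106393 + 593/(-168) = -106393 - 1/168*593 = -106393 - 593/168 = -17874617/168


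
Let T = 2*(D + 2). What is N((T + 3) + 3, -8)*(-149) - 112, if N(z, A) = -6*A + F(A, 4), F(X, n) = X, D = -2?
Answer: -6072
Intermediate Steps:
T = 0 (T = 2*(-2 + 2) = 2*0 = 0)
N(z, A) = -5*A (N(z, A) = -6*A + A = -5*A)
N((T + 3) + 3, -8)*(-149) - 112 = -5*(-8)*(-149) - 112 = 40*(-149) - 112 = -5960 - 112 = -6072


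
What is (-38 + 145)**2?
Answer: 11449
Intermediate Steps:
(-38 + 145)**2 = 107**2 = 11449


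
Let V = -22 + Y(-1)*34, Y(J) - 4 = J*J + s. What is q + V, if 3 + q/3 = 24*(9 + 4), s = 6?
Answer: 1279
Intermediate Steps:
q = 927 (q = -9 + 3*(24*(9 + 4)) = -9 + 3*(24*13) = -9 + 3*312 = -9 + 936 = 927)
Y(J) = 10 + J² (Y(J) = 4 + (J*J + 6) = 4 + (J² + 6) = 4 + (6 + J²) = 10 + J²)
V = 352 (V = -22 + (10 + (-1)²)*34 = -22 + (10 + 1)*34 = -22 + 11*34 = -22 + 374 = 352)
q + V = 927 + 352 = 1279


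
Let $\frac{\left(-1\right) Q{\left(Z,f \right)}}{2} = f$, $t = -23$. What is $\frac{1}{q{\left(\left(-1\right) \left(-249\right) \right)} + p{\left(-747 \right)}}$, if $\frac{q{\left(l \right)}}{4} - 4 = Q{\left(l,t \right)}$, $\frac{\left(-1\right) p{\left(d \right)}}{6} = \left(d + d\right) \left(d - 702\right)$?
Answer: $- \frac{1}{12988636} \approx -7.699 \cdot 10^{-8}$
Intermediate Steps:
$p{\left(d \right)} = - 12 d \left(-702 + d\right)$ ($p{\left(d \right)} = - 6 \left(d + d\right) \left(d - 702\right) = - 6 \cdot 2 d \left(-702 + d\right) = - 12 d \left(-702 + d\right)$)
$Q{\left(Z,f \right)} = - 2 f$
$q{\left(l \right)} = 200$ ($q{\left(l \right)} = 16 + 4 \left(\left(-2\right) \left(-23\right)\right) = 16 + 4 \cdot 46 = 16 + 184 = 200$)
$\frac{1}{q{\left(\left(-1\right) \left(-249\right) \right)} + p{\left(-747 \right)}} = \frac{1}{200 + 12 \left(-747\right) \left(702 - -747\right)} = \frac{1}{200 + 12 \left(-747\right) \left(702 + 747\right)} = \frac{1}{200 + 12 \left(-747\right) 1449} = \frac{1}{200 - 12988836} = \frac{1}{-12988636} = - \frac{1}{12988636}$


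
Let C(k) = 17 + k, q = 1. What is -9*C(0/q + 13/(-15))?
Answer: -726/5 ≈ -145.20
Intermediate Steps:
-9*C(0/q + 13/(-15)) = -9*(17 + (0/1 + 13/(-15))) = -9*(17 + (0*1 + 13*(-1/15))) = -9*(17 + (0 - 13/15)) = -9*(17 - 13/15) = -9*242/15 = -726/5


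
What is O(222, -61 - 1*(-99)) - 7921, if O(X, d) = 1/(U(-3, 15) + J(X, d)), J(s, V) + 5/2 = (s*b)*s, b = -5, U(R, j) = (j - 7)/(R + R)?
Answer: -11711539109/1478543 ≈ -7921.0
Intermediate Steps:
U(R, j) = (-7 + j)/(2*R) (U(R, j) = (-7 + j)/((2*R)) = (-7 + j)*(1/(2*R)) = (-7 + j)/(2*R))
J(s, V) = -5/2 - 5*s² (J(s, V) = -5/2 + (s*(-5))*s = -5/2 + (-5*s)*s = -5/2 - 5*s²)
O(X, d) = 1/(-23/6 - 5*X²) (O(X, d) = 1/((½)*(-7 + 15)/(-3) + (-5/2 - 5*X²)) = 1/((½)*(-⅓)*8 + (-5/2 - 5*X²)) = 1/(-4/3 + (-5/2 - 5*X²)) = 1/(-23/6 - 5*X²))
O(222, -61 - 1*(-99)) - 7921 = -6/(23 + 30*222²) - 7921 = -6/(23 + 30*49284) - 7921 = -6/(23 + 1478520) - 7921 = -6/1478543 - 7921 = -11711539109/1478543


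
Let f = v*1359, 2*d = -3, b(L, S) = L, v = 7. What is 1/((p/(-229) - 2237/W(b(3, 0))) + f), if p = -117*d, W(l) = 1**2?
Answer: 458/3332057 ≈ 0.00013745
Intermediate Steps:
d = -3/2 (d = (1/2)*(-3) = -3/2 ≈ -1.5000)
W(l) = 1
p = 351/2 (p = -117*(-3/2) = 351/2 ≈ 175.50)
f = 9513 (f = 7*1359 = 9513)
1/((p/(-229) - 2237/W(b(3, 0))) + f) = 1/(((351/2)/(-229) - 2237/1) + 9513) = 1/(((351/2)*(-1/229) - 2237*1) + 9513) = 1/((-351/458 - 2237) + 9513) = 1/(-1024897/458 + 9513) = 1/(3332057/458) = 458/3332057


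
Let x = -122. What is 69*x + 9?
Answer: -8409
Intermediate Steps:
69*x + 9 = 69*(-122) + 9 = -8418 + 9 = -8409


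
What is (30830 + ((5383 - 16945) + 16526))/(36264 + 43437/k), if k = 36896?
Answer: 1320655424/1338039981 ≈ 0.98701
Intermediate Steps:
(30830 + ((5383 - 16945) + 16526))/(36264 + 43437/k) = (30830 + ((5383 - 16945) + 16526))/(36264 + 43437/36896) = (30830 + (-11562 + 16526))/(36264 + 43437*(1/36896)) = (30830 + 4964)/(36264 + 43437/36896) = 35794/(1338039981/36896) = 35794*(36896/1338039981) = 1320655424/1338039981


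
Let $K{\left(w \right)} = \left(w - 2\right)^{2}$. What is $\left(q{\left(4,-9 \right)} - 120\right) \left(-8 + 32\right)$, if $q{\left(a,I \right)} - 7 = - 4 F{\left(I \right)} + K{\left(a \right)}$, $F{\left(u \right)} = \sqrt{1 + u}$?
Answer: $-2616 - 192 i \sqrt{2} \approx -2616.0 - 271.53 i$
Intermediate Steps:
$K{\left(w \right)} = \left(-2 + w\right)^{2}$
$q{\left(a,I \right)} = 7 + \left(-2 + a\right)^{2} - 4 \sqrt{1 + I}$ ($q{\left(a,I \right)} = 7 - \left(- \left(-2 + a\right)^{2} + 4 \sqrt{1 + I}\right) = 7 + \left(-2 + a\right)^{2} - 4 \sqrt{1 + I}$)
$\left(q{\left(4,-9 \right)} - 120\right) \left(-8 + 32\right) = \left(\left(7 + \left(-2 + 4\right)^{2} - 4 \sqrt{1 - 9}\right) - 120\right) \left(-8 + 32\right) = \left(\left(7 + 2^{2} - 4 \sqrt{-8}\right) - 120\right) 24 = \left(\left(7 + 4 - 4 \cdot 2 i \sqrt{2}\right) - 120\right) 24 = \left(\left(7 + 4 - 8 i \sqrt{2}\right) - 120\right) 24 = \left(\left(11 - 8 i \sqrt{2}\right) - 120\right) 24 = \left(-109 - 8 i \sqrt{2}\right) 24 = -2616 - 192 i \sqrt{2}$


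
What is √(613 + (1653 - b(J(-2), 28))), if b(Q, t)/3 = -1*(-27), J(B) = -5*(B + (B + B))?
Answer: √2185 ≈ 46.744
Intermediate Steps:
J(B) = -15*B (J(B) = -5*(B + 2*B) = -15*B)
b(Q, t) = 81 (b(Q, t) = 3*(-1*(-27)) = 3*27 = 81)
√(613 + (1653 - b(J(-2), 28))) = √(613 + (1653 - 1*81)) = √(613 + (1653 - 81)) = √(613 + 1572) = √2185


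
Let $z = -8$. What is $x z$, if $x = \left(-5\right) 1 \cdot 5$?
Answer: $200$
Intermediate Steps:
$x = -25$ ($x = \left(-5\right) 5 = -25$)
$x z = \left(-25\right) \left(-8\right) = 200$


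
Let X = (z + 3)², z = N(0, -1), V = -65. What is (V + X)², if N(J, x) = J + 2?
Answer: 1600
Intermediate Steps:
N(J, x) = 2 + J
z = 2 (z = 2 + 0 = 2)
X = 25 (X = (2 + 3)² = 5² = 25)
(V + X)² = (-65 + 25)² = (-40)² = 1600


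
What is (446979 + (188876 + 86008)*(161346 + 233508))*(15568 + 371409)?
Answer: 42002287736744955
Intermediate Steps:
(446979 + (188876 + 86008)*(161346 + 233508))*(15568 + 371409) = (446979 + 274884*394854)*386977 = (446979 + 108539046936)*386977 = 108539493915*386977 = 42002287736744955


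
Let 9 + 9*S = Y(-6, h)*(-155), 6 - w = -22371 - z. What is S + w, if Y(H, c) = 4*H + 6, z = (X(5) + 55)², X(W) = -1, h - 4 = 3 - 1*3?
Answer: 25602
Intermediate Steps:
h = 4 (h = 4 + (3 - 1*3) = 4 + (3 - 3) = 4 + 0 = 4)
z = 2916 (z = (-1 + 55)² = 54² = 2916)
Y(H, c) = 6 + 4*H
w = 25293 (w = 6 - (-22371 - 1*2916) = 6 - (-22371 - 2916) = 6 - 1*(-25287) = 6 + 25287 = 25293)
S = 309 (S = -1 + ((6 + 4*(-6))*(-155))/9 = -1 + ((6 - 24)*(-155))/9 = -1 + (-18*(-155))/9 = -1 + (⅑)*2790 = -1 + 310 = 309)
S + w = 309 + 25293 = 25602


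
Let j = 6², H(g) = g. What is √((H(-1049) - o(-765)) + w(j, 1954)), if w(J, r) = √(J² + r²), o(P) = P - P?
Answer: √(-1049 + 2*√954853) ≈ 30.089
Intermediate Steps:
o(P) = 0
j = 36
√((H(-1049) - o(-765)) + w(j, 1954)) = √((-1049 - 1*0) + √(36² + 1954²)) = √((-1049 + 0) + √(1296 + 3818116)) = √(-1049 + √3819412) = √(-1049 + 2*√954853)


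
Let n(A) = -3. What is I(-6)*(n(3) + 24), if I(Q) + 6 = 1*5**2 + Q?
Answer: 273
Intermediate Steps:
I(Q) = 19 + Q (I(Q) = -6 + (1*5**2 + Q) = -6 + (1*25 + Q) = -6 + (25 + Q) = 19 + Q)
I(-6)*(n(3) + 24) = (19 - 6)*(-3 + 24) = 13*21 = 273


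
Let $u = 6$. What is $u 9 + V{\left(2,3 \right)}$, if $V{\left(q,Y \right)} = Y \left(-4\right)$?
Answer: $42$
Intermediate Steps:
$V{\left(q,Y \right)} = - 4 Y$
$u 9 + V{\left(2,3 \right)} = 6 \cdot 9 - 12 = 54 - 12 = 42$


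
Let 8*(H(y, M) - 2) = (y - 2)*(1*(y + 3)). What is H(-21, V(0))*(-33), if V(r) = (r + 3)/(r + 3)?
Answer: -7095/4 ≈ -1773.8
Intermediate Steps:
V(r) = 1 (V(r) = (3 + r)/(3 + r) = 1)
H(y, M) = 2 + (-2 + y)*(3 + y)/8 (H(y, M) = 2 + ((y - 2)*(1*(y + 3)))/8 = 2 + ((-2 + y)*(1*(3 + y)))/8 = 2 + ((-2 + y)*(3 + y))/8 = 2 + (-2 + y)*(3 + y)/8)
H(-21, V(0))*(-33) = (5/4 + (⅛)*(-21) + (⅛)*(-21)²)*(-33) = (5/4 - 21/8 + (⅛)*441)*(-33) = (5/4 - 21/8 + 441/8)*(-33) = (215/4)*(-33) = -7095/4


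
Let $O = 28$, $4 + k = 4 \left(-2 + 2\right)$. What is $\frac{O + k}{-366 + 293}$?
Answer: $- \frac{24}{73} \approx -0.32877$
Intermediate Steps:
$k = -4$ ($k = -4 + 4 \left(-2 + 2\right) = -4 + 4 \cdot 0 = -4 + 0 = -4$)
$\frac{O + k}{-366 + 293} = \frac{28 - 4}{-366 + 293} = \frac{24}{-73} = 24 \left(- \frac{1}{73}\right) = - \frac{24}{73}$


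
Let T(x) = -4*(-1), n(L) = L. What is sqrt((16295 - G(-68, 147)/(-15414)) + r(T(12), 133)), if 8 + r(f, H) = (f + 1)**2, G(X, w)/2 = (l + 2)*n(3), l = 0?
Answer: 3*sqrt(11961700730)/2569 ≈ 127.72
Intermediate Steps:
T(x) = 4
G(X, w) = 12 (G(X, w) = 2*((0 + 2)*3) = 2*(2*3) = 2*6 = 12)
r(f, H) = -8 + (1 + f)**2 (r(f, H) = -8 + (f + 1)**2 = -8 + (1 + f)**2)
sqrt((16295 - G(-68, 147)/(-15414)) + r(T(12), 133)) = sqrt((16295 - 12/(-15414)) + (-8 + (1 + 4)**2)) = sqrt((16295 - 12*(-1)/15414) + (-8 + 5**2)) = sqrt((16295 - 1*(-2/2569)) + (-8 + 25)) = sqrt((16295 + 2/2569) + 17) = sqrt(41861857/2569 + 17) = sqrt(41905530/2569) = 3*sqrt(11961700730)/2569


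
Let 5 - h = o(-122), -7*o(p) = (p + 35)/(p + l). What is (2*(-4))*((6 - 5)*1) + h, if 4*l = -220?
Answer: -1210/413 ≈ -2.9298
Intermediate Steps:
l = -55 (l = (1/4)*(-220) = -55)
o(p) = -(35 + p)/(7*(-55 + p)) (o(p) = -(p + 35)/(7*(p - 55)) = -(35 + p)/(7*(-55 + p)))
h = 2094/413 (h = 5 - (-35 - 1*(-122))/(7*(-55 - 122)) = 5 - (-35 + 122)/(7*(-177)) = 5 - (-1)*87/(7*177) = 5 - 1*(-29/413) = 5 + 29/413 = 2094/413 ≈ 5.0702)
(2*(-4))*((6 - 5)*1) + h = (2*(-4))*((6 - 5)*1) + 2094/413 = -8 + 2094/413 = -1210/413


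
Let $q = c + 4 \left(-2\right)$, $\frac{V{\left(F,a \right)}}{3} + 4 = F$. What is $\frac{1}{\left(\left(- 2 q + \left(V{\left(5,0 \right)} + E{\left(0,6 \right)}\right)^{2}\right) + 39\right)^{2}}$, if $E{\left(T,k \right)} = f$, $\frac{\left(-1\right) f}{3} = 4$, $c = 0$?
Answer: $\frac{1}{18496} \approx 5.4066 \cdot 10^{-5}$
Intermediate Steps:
$f = -12$ ($f = \left(-3\right) 4 = -12$)
$E{\left(T,k \right)} = -12$
$V{\left(F,a \right)} = -12 + 3 F$
$q = -8$ ($q = 0 + 4 \left(-2\right) = 0 - 8 = -8$)
$\frac{1}{\left(\left(- 2 q + \left(V{\left(5,0 \right)} + E{\left(0,6 \right)}\right)^{2}\right) + 39\right)^{2}} = \frac{1}{\left(\left(\left(-2\right) \left(-8\right) + \left(\left(-12 + 3 \cdot 5\right) - 12\right)^{2}\right) + 39\right)^{2}} = \frac{1}{\left(\left(16 + \left(\left(-12 + 15\right) - 12\right)^{2}\right) + 39\right)^{2}} = \frac{1}{\left(\left(16 + \left(3 - 12\right)^{2}\right) + 39\right)^{2}} = \frac{1}{\left(\left(16 + \left(-9\right)^{2}\right) + 39\right)^{2}} = \frac{1}{\left(\left(16 + 81\right) + 39\right)^{2}} = \frac{1}{\left(97 + 39\right)^{2}} = \frac{1}{136^{2}} = \frac{1}{18496}$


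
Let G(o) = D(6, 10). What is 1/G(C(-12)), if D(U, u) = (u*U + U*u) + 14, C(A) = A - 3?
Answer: 1/134 ≈ 0.0074627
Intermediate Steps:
C(A) = -3 + A
D(U, u) = 14 + 2*U*u (D(U, u) = (U*u + U*u) + 14 = 2*U*u + 14 = 14 + 2*U*u)
G(o) = 134 (G(o) = 14 + 2*6*10 = 14 + 120 = 134)
1/G(C(-12)) = 1/134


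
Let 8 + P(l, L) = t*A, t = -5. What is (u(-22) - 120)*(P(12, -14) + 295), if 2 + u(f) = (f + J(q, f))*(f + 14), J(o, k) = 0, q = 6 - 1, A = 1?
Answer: 15228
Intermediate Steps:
q = 5
P(l, L) = -13 (P(l, L) = -8 - 5*1 = -8 - 5 = -13)
u(f) = -2 + f*(14 + f) (u(f) = -2 + (f + 0)*(f + 14) = -2 + f*(14 + f))
(u(-22) - 120)*(P(12, -14) + 295) = ((-2 + (-22)**2 + 14*(-22)) - 120)*(-13 + 295) = ((-2 + 484 - 308) - 120)*282 = (174 - 120)*282 = 54*282 = 15228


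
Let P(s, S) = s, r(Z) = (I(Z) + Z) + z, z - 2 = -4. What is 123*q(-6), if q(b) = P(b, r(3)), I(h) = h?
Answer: -738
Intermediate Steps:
z = -2 (z = 2 - 4 = -2)
r(Z) = -2 + 2*Z (r(Z) = (Z + Z) - 2 = 2*Z - 2 = -2 + 2*Z)
q(b) = b
123*q(-6) = 123*(-6) = -738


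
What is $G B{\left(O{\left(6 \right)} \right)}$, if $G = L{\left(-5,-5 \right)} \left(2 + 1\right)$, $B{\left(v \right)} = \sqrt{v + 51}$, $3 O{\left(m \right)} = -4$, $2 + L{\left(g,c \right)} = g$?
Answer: $- 7 \sqrt{447} \approx -148.0$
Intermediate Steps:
$L{\left(g,c \right)} = -2 + g$
$O{\left(m \right)} = - \frac{4}{3}$ ($O{\left(m \right)} = \frac{1}{3} \left(-4\right) = - \frac{4}{3}$)
$B{\left(v \right)} = \sqrt{51 + v}$
$G = -21$ ($G = \left(-2 - 5\right) \left(2 + 1\right) = \left(-7\right) 3 = -21$)
$G B{\left(O{\left(6 \right)} \right)} = - 21 \sqrt{51 - \frac{4}{3}} = - 21 \sqrt{\frac{149}{3}} = - 21 \frac{\sqrt{447}}{3} = - 7 \sqrt{447}$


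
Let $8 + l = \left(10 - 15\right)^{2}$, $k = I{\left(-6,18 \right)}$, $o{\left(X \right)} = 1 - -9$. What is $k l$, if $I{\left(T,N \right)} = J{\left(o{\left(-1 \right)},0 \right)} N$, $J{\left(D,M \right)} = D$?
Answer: $3060$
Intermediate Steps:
$o{\left(X \right)} = 10$ ($o{\left(X \right)} = 1 + 9 = 10$)
$I{\left(T,N \right)} = 10 N$
$k = 180$ ($k = 10 \cdot 18 = 180$)
$l = 17$ ($l = -8 + \left(10 - 15\right)^{2} = -8 + \left(-5\right)^{2} = -8 + 25 = 17$)
$k l = 180 \cdot 17 = 3060$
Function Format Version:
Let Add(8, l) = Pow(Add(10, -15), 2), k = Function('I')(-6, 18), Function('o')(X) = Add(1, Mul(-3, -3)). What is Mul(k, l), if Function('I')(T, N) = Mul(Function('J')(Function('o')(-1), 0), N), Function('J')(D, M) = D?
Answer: 3060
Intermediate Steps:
Function('o')(X) = 10 (Function('o')(X) = Add(1, 9) = 10)
Function('I')(T, N) = Mul(10, N)
k = 180 (k = Mul(10, 18) = 180)
l = 17 (l = Add(-8, Pow(Add(10, -15), 2)) = Add(-8, Pow(-5, 2)) = Add(-8, 25) = 17)
Mul(k, l) = Mul(180, 17) = 3060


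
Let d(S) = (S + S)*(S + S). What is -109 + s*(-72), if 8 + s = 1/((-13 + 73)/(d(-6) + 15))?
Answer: 1381/5 ≈ 276.20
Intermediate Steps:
d(S) = 4*S**2 (d(S) = (2*S)*(2*S) = 4*S**2)
s = -107/20 (s = -8 + 1/((-13 + 73)/(4*(-6)**2 + 15)) = -8 + 1/(60/(4*36 + 15)) = -8 + 1/(60/(144 + 15)) = -8 + 1/(60/159) = -8 + 1/(60*(1/159)) = -8 + 1/(20/53) = -8 + 53/20 = -107/20 ≈ -5.3500)
-109 + s*(-72) = -109 - 107/20*(-72) = -109 + 1926/5 = 1381/5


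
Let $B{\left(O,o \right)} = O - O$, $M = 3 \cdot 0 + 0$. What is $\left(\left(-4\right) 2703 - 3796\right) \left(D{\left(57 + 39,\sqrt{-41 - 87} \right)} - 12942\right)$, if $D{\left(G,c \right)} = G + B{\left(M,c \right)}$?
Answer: $187654368$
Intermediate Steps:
$M = 0$ ($M = 0 + 0 = 0$)
$B{\left(O,o \right)} = 0$
$D{\left(G,c \right)} = G$ ($D{\left(G,c \right)} = G + 0 = G$)
$\left(\left(-4\right) 2703 - 3796\right) \left(D{\left(57 + 39,\sqrt{-41 - 87} \right)} - 12942\right) = \left(\left(-4\right) 2703 - 3796\right) \left(\left(57 + 39\right) - 12942\right) = \left(-10812 - 3796\right) \left(96 - 12942\right) = \left(-14608\right) \left(-12846\right) = 187654368$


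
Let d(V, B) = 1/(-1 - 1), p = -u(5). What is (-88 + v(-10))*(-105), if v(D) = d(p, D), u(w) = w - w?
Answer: 18585/2 ≈ 9292.5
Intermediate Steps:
u(w) = 0
p = 0 (p = -1*0 = 0)
d(V, B) = -1/2 (d(V, B) = 1/(-2) = -1/2)
v(D) = -1/2
(-88 + v(-10))*(-105) = (-88 - 1/2)*(-105) = -177/2*(-105) = 18585/2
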